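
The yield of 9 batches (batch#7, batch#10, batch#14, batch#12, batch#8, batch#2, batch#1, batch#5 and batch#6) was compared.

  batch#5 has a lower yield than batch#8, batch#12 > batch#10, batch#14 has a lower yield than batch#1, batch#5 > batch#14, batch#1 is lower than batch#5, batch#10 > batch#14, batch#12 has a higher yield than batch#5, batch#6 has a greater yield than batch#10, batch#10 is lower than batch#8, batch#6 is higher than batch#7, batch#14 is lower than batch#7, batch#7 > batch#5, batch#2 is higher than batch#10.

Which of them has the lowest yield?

batch#14

Chaining upward from batch#14: directly above it, batch#10, batch#1, batch#5, batch#7; then batch#8, batch#6, batch#2, batch#12.
That covers every other element, and nothing is given below batch#14, so batch#14 is the lowest yield.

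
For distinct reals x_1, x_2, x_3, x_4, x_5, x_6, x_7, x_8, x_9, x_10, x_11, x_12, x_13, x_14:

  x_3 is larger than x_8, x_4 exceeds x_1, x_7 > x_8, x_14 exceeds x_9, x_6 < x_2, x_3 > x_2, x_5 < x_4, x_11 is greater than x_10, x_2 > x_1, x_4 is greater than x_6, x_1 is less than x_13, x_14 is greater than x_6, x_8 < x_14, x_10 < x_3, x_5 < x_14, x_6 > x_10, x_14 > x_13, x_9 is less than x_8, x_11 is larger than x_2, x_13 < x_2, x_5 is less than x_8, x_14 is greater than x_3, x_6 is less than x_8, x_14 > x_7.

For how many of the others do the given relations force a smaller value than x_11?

5

From x_11 the given relations immediately reach x_10, x_2.
From those, x_1, x_6, x_13 — 5 in total.
No other element is forced below x_11 by the given relations, so the count is 5.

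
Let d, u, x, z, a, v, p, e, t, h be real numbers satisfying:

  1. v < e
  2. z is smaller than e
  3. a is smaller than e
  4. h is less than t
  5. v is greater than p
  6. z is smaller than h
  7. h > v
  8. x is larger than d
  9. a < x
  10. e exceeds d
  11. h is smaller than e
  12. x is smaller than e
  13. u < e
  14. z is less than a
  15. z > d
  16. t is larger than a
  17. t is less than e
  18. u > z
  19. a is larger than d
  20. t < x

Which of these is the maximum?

e

d is not greatest since d < x; p is not greatest since p < v; v is not greatest since v < h; z is not greatest since z < u; u is not greatest since u < e; h is not greatest since h < t; a is not greatest since a < x; t is not greatest since t < e; x is not greatest since x < e.
Only e has nothing above it, so e is the maximum.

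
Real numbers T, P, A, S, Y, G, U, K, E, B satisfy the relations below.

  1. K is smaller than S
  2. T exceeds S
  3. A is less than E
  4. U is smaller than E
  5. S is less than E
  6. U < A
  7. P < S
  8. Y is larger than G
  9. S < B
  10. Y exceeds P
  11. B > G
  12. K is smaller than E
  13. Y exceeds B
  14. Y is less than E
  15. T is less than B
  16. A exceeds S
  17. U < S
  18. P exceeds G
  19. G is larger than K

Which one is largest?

E

K is not greatest since K < G; G is not greatest since G < B; P is not greatest since P < Y; U is not greatest since U < S; S is not greatest since S < E; T is not greatest since T < B; B is not greatest since B < Y; A is not greatest since A < E; Y is not greatest since Y < E.
Only E has nothing above it, so E is the largest.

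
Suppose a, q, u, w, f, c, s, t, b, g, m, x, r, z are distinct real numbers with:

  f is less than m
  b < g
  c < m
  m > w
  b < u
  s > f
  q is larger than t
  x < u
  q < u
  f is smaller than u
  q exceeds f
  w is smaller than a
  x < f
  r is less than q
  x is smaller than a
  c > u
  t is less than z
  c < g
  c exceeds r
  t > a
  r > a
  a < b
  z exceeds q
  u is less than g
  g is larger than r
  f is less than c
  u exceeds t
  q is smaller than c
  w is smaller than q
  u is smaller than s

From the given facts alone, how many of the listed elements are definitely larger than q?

6

Directly above q: z, u, c.
One step further: s, m, g (6 so far).
No other element is forced above q by the given relations, so the count is 6.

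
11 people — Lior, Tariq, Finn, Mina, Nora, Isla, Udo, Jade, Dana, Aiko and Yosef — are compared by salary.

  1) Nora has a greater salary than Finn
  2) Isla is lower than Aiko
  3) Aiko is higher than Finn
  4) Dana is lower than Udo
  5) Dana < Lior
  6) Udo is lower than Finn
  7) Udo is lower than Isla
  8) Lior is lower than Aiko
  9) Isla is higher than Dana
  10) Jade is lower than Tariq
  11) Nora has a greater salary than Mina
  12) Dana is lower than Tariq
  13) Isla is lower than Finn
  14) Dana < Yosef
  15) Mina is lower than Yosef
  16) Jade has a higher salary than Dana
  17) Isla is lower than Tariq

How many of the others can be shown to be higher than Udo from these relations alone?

5

Directly above Udo: Isla, Finn.
One step further: Tariq, Nora, Aiko (5 so far).
No other element is forced above Udo by the given relations, so the count is 5.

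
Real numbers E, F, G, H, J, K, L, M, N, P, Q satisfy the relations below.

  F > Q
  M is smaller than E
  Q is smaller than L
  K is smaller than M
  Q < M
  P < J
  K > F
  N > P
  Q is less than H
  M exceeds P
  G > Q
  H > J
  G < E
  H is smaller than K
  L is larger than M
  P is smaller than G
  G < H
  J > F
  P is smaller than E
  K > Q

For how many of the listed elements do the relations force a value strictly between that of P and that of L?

Chaining upward from P reaches: N, G, J, H, K, M, E.
Chaining downward from L reaches: Q, G, F, J, H, K, M.
Strictly between P and L are those in both lists: G, J, H, K, M — 5 elements.

5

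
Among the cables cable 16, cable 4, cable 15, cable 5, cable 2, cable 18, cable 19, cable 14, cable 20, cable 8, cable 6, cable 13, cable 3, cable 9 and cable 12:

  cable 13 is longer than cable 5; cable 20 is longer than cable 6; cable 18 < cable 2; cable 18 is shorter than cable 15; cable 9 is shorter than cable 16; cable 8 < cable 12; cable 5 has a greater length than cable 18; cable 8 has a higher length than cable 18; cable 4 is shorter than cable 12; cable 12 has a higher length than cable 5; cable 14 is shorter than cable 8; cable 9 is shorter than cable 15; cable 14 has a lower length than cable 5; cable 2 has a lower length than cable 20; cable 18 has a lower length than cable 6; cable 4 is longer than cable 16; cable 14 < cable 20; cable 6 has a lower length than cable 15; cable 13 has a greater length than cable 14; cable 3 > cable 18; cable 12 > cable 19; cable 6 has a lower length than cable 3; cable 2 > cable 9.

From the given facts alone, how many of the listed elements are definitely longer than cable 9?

6

From cable 9 the given relations immediately reach cable 2, cable 16, cable 15.
From those, cable 20, cable 4 — 5 in total.
From those, cable 12 — 6 in total.
No other element is forced above cable 9 by the given relations, so the count is 6.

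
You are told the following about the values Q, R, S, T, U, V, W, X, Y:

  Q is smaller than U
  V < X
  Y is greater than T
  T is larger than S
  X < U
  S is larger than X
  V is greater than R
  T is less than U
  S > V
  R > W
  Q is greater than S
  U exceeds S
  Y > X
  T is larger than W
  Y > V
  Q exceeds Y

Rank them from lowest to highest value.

W < R < V < X < S < T < Y < Q < U

The consecutive links are each given: W < R; R < V; V < X; X < S; S < T; T < Y; Y < Q; Q < U.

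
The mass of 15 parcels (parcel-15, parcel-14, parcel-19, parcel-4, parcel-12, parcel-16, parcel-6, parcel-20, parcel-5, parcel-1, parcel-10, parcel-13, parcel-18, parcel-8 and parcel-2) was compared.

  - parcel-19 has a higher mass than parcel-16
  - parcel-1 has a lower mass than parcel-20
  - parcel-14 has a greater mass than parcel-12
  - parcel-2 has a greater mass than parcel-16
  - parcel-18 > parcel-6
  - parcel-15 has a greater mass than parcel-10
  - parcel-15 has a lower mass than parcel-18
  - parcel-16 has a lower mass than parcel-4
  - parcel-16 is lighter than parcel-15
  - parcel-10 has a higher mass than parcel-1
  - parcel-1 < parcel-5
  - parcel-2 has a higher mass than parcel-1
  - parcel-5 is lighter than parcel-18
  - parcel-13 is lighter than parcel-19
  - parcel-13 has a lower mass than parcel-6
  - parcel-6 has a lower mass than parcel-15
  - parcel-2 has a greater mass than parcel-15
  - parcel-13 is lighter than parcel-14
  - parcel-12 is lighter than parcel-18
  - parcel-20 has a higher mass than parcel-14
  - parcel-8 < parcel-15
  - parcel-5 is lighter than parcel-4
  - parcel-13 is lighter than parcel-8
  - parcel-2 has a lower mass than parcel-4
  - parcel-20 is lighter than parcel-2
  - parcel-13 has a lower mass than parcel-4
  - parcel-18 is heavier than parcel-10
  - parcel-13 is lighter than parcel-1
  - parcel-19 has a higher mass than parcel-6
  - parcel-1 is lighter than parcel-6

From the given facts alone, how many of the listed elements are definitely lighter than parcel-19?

Directly below parcel-19: parcel-13, parcel-6, parcel-16.
One step further: parcel-1 (4 so far).
Nothing else is reachable below parcel-19; 4 in all.

4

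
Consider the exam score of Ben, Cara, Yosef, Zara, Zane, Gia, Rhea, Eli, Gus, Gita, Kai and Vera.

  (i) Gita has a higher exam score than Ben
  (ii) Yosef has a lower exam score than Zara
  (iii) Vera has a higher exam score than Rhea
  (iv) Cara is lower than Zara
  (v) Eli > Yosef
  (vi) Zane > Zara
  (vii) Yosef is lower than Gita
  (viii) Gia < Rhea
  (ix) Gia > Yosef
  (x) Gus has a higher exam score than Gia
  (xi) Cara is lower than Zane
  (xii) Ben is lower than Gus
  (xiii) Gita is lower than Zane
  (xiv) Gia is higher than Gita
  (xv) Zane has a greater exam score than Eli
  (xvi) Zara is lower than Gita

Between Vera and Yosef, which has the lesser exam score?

Chaining the given relations: Yosef < Zara < Gita < Gia < Rhea < Vera.
So Yosef < Vera; Yosef is the lower of the two.

Yosef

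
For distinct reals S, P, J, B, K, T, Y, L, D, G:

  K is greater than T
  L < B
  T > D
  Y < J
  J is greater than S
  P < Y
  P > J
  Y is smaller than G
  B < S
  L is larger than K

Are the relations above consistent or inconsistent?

Chaining the given relations yields J < P < Y, so J < Y. But one relation states Y < J. These cannot both hold.

inconsistent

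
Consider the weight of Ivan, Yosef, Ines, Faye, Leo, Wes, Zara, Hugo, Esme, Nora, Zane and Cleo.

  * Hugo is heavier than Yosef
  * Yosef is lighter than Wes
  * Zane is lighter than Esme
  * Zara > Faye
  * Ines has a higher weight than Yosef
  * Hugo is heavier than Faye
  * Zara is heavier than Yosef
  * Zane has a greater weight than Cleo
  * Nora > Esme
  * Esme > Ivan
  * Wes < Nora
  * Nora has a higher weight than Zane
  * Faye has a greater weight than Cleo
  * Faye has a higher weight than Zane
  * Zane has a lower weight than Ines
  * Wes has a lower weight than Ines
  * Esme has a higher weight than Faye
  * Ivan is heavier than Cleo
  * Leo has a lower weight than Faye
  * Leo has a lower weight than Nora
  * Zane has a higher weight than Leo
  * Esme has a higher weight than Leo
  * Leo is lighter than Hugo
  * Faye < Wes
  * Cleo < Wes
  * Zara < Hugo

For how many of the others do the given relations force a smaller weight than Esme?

Directly below Esme: Leo, Zane, Faye, Ivan.
One step further: Cleo (5 so far).
No other element is forced below Esme by the given relations, so the count is 5.

5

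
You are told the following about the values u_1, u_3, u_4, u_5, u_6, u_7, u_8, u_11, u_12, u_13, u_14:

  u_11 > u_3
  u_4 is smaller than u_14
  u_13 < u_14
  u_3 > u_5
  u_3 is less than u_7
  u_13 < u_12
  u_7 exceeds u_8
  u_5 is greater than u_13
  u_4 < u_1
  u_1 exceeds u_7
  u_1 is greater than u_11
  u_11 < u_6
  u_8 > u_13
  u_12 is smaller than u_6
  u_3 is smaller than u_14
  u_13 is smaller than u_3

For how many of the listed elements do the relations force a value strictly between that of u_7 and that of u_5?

The relations place u_5 below u_7. An element lies strictly between them when it is forced above u_5 and also forced below u_7.
Above u_5: {u_3, u_11, u_1, u_6, u_14}. Below u_7: {u_13, u_3, u_8}.
Intersection: {u_3} — 1.

1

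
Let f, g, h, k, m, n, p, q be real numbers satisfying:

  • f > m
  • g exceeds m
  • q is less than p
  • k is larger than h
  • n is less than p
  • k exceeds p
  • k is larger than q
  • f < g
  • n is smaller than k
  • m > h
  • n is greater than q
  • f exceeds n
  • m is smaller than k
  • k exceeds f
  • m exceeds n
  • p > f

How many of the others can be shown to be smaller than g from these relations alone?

Directly below g: m, f.
One step further: h, n (4 so far).
One step further: q (5 so far).
No other element is forced below g by the given relations, so the count is 5.

5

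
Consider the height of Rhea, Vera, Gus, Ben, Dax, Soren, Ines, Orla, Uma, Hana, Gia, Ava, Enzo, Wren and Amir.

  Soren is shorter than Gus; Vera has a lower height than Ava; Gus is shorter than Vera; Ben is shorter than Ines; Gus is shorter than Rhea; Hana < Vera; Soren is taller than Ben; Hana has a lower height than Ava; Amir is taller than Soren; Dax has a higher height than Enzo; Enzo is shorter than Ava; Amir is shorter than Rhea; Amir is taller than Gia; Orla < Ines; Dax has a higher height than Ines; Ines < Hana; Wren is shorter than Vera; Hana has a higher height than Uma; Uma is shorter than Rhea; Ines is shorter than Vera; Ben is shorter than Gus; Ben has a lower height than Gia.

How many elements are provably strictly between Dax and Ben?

Chaining upward from Ben reaches: Gia, Soren, Amir, Ines, Gus, Hana, Vera, Ava, Rhea.
Chaining downward from Dax reaches: Enzo, Orla, Ines.
Strictly between Ben and Dax are those in both lists: Ines — 1 element.

1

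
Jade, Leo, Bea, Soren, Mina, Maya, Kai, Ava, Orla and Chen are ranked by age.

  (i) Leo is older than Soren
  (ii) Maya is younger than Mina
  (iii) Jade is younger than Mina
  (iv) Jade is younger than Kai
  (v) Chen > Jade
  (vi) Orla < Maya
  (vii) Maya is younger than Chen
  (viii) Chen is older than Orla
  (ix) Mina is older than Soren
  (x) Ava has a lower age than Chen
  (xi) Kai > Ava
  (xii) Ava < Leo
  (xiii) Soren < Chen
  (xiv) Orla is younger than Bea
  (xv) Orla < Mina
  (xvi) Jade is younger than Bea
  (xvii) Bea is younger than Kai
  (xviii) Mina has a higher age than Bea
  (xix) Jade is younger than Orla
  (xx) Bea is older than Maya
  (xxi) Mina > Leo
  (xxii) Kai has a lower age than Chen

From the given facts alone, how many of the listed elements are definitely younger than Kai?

From Kai the given relations immediately reach Jade, Ava, Bea.
From those, Orla, Maya — 5 in total.
Nothing else is reachable below Kai; 5 in all.

5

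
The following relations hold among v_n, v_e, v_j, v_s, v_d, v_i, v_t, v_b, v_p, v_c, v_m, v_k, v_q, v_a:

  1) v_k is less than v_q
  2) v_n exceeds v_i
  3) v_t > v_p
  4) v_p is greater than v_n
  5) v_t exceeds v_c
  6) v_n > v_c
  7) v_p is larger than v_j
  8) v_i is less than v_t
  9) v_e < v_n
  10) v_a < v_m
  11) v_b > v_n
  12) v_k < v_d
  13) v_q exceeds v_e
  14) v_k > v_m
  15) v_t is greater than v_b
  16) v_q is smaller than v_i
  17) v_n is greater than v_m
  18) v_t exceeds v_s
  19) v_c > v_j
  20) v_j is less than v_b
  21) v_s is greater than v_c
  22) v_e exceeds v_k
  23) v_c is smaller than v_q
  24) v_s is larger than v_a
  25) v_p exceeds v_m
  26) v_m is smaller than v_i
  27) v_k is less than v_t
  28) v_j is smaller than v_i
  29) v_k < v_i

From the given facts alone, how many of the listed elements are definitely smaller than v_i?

From v_i the given relations immediately reach v_m, v_k, v_j, v_q.
From those, v_a, v_c, v_e — 7 in total.
Nothing else is reachable below v_i; 7 in all.

7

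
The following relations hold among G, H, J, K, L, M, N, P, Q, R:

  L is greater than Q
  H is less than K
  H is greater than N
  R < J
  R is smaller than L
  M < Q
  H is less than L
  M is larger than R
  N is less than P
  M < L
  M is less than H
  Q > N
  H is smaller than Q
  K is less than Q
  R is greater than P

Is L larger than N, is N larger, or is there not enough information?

Link the given pairs in sequence: N < P; P < R; R < M; M < H; H < K; K < Q; Q < L.
Chaining these gives N < P < R < M < H < K < Q < L.
So L is larger.

L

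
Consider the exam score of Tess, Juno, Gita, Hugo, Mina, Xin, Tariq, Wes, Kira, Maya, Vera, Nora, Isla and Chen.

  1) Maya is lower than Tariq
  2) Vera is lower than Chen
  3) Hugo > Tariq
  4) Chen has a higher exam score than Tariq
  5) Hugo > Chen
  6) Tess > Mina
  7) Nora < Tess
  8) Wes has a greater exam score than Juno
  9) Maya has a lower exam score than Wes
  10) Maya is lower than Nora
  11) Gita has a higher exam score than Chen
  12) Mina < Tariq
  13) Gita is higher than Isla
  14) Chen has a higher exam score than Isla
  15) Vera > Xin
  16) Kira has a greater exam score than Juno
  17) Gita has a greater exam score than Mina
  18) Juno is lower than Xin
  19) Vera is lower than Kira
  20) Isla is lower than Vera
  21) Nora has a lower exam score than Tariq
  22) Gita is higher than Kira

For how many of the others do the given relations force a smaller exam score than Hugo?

9

From Hugo the given relations immediately reach Tariq, Chen.
From those, Maya, Isla, Vera, Nora, Mina — 7 in total.
From those, Xin — 8 in total.
From those, Juno — 9 in total.
Nothing else is reachable below Hugo; 9 in all.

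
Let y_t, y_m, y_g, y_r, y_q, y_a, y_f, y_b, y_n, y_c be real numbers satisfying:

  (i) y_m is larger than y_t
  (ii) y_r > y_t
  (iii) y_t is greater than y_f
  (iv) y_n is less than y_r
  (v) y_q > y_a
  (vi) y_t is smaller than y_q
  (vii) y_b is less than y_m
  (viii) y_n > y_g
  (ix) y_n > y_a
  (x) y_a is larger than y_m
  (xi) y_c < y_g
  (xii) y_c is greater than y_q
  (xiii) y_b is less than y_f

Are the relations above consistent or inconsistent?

consistent

The single ordering y_b < y_f < y_t < y_m < y_a < y_q < y_c < y_g < y_n < y_r satisfies every listed relation, so no contradiction arises.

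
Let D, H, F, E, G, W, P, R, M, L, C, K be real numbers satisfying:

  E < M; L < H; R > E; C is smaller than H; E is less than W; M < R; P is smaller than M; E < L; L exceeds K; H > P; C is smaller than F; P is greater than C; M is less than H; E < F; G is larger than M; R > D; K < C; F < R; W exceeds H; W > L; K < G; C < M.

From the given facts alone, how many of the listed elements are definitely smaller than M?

Directly below M: E, C, P.
One step further: K (4 so far).
No other element is forced below M by the given relations, so the count is 4.

4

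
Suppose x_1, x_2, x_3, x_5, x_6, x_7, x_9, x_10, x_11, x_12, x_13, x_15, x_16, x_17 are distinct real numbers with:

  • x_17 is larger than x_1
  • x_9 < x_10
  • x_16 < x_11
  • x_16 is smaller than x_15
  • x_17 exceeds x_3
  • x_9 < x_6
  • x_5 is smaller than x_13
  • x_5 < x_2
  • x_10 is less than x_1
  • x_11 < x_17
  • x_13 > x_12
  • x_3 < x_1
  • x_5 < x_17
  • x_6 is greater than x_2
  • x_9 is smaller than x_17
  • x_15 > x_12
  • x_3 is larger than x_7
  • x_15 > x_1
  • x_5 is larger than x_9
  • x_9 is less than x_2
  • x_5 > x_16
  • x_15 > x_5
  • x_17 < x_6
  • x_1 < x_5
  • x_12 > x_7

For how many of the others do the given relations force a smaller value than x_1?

From x_1 the given relations immediately reach x_3, x_10.
From those, x_9, x_7 — 4 in total.
No other element is forced below x_1 by the given relations, so the count is 4.

4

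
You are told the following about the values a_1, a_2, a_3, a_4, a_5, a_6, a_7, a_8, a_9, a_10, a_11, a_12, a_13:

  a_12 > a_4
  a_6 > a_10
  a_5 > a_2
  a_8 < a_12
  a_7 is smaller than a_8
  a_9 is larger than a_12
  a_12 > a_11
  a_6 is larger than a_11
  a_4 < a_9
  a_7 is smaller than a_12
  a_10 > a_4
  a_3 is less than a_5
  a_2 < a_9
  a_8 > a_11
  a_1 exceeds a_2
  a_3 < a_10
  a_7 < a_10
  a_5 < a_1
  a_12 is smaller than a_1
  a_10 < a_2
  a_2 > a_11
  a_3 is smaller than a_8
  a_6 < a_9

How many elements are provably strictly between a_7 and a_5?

2

Chaining upward from a_7 reaches: a_10, a_2, a_8, a_12, a_6, a_9, a_1.
Chaining downward from a_5 reaches: a_4, a_3, a_10, a_11, a_2.
Strictly between a_7 and a_5 are those in both lists: a_10, a_2 — 2 elements.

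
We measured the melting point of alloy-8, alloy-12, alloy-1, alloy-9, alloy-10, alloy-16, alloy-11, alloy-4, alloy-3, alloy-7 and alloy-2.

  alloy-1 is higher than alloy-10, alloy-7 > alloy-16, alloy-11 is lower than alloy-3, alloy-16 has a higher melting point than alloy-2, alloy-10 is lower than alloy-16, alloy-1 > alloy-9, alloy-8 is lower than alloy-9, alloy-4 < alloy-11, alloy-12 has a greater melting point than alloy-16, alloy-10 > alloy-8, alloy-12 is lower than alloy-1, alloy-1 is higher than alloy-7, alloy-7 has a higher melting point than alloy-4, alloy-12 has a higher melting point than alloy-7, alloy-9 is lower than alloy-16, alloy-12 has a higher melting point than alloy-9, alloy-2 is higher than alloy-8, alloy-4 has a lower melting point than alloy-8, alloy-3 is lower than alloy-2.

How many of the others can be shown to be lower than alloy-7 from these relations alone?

The elements the relations force below alloy-7 are alloy-4, alloy-11, alloy-3, alloy-8, alloy-9, alloy-10, alloy-2, alloy-16 — no chain reaches any other.
That is 8.

8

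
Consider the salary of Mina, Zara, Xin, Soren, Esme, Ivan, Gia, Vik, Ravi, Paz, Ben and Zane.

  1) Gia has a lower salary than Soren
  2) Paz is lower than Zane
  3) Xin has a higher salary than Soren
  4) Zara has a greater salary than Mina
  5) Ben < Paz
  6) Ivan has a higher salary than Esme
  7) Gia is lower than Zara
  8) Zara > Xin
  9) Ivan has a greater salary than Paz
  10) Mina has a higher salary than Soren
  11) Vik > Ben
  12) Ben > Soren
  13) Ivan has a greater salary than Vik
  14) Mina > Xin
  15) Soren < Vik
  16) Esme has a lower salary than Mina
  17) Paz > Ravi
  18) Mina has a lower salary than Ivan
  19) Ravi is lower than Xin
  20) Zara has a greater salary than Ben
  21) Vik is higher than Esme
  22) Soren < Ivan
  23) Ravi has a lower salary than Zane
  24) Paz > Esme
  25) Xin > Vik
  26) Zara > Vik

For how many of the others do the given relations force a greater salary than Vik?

4

From Vik the given relations immediately reach Xin, Zara, Ivan.
From those, Mina — 4 in total.
Nothing else is reachable above Vik; 4 in all.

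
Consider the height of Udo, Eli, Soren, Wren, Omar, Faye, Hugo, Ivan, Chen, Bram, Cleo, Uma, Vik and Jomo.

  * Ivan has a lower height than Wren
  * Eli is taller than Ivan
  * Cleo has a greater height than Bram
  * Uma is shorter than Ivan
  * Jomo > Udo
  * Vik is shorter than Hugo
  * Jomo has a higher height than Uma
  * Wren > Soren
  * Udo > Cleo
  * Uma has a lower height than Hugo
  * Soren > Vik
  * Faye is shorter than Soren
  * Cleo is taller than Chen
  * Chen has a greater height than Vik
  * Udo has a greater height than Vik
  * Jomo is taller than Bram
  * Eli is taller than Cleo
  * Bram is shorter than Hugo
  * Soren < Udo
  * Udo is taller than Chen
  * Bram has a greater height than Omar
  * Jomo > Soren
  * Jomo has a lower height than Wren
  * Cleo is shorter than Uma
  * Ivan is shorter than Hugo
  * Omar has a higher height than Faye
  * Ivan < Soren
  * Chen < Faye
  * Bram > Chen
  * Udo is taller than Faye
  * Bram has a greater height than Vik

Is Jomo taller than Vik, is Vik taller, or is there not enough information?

Jomo

Vik < Chen < Faye < Omar < Bram < Cleo < Uma < Ivan < Soren < Udo < Jomo, by transitivity through Chen, Faye, Omar, Bram, Cleo, Uma, Ivan, Soren, Udo.
So Jomo is taller.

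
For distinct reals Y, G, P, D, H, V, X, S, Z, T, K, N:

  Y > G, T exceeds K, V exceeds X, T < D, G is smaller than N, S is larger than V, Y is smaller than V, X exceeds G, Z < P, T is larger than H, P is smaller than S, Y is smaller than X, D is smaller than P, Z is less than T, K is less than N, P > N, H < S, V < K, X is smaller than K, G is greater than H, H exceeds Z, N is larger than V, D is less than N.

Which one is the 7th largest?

Piecing the relations together gives one ordering: Z < H < G < Y < X < V < K < T < D < N < P < S.
Counting 7 from the largest end gives V.

V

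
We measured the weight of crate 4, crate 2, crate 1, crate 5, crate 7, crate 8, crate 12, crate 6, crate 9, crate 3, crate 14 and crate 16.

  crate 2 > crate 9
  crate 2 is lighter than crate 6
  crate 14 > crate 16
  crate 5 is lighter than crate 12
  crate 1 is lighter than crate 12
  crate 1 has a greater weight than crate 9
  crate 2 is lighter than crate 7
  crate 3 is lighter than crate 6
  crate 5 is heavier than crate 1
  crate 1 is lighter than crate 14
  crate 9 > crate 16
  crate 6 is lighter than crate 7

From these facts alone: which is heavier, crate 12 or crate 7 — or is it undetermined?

Following every chain through crate 7: below crate 7 we get crate 16, crate 9, crate 2, crate 3, crate 6.
crate 12 is not reached, and no chain runs the other way from crate 12 to crate 7.
So the given relations leave the order of crate 7 and crate 12 undetermined.

undetermined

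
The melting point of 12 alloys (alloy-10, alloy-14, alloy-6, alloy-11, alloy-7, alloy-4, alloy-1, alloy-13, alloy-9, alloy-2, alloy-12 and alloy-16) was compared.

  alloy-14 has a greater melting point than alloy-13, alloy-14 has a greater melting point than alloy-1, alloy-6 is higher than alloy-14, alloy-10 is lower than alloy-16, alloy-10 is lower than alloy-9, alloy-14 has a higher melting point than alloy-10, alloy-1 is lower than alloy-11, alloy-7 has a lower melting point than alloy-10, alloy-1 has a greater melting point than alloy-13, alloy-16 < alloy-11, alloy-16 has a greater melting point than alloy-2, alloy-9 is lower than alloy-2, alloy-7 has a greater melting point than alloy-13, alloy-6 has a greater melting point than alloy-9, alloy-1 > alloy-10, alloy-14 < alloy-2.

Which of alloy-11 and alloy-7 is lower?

alloy-7

alloy-7 < alloy-10 and alloy-10 < alloy-1 give alloy-7 < alloy-1.
With alloy-1 < alloy-14: alloy-7 < alloy-10 < alloy-1 < alloy-14.
With alloy-14 < alloy-2: alloy-7 < alloy-10 < alloy-1 < alloy-14 < alloy-2.
Then alloy-2 < alloy-16 extends the chain to alloy-16.
Then alloy-16 < alloy-11 extends the chain to alloy-11.
So alloy-7 < alloy-11; alloy-7 is the lower of the two.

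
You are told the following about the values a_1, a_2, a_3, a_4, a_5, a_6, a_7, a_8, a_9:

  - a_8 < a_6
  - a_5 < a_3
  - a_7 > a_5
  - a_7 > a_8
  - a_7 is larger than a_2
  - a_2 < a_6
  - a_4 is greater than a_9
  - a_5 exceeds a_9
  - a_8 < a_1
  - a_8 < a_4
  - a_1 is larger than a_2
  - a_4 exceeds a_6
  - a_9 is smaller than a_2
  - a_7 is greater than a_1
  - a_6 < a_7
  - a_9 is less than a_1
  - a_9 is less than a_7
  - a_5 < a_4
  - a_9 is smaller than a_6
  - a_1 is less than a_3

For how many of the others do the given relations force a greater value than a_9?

7

The elements the relations force above a_9 are a_5, a_2, a_1, a_3, a_6, a_4, a_7 — no chain reaches any other.
That is 7.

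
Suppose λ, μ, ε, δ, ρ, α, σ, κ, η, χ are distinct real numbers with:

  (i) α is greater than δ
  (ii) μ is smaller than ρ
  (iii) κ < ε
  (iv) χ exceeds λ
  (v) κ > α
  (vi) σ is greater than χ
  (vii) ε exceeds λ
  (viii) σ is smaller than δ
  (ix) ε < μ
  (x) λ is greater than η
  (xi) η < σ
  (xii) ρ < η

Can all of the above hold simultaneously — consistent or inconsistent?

Chaining the given relations yields ρ < η < λ < χ < σ < δ < α < κ < ε < μ, so ρ < μ. But one relation states μ < ρ. These cannot both hold.

inconsistent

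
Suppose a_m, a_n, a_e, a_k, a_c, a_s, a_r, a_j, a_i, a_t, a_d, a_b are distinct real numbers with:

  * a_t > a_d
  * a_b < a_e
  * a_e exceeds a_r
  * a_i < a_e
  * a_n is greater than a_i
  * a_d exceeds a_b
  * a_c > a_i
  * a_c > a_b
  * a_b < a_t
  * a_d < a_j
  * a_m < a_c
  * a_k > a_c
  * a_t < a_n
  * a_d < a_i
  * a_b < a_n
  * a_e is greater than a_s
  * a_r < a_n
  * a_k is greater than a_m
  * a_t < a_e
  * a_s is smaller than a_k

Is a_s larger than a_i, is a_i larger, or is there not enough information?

undetermined

Following every chain through a_i: above a_i we get a_c, a_k, a_e, a_n; below a_i we get a_b, a_d.
a_s is not reached, and no chain runs the other way from a_s to a_i.
So the given relations leave the order of a_i and a_s undetermined.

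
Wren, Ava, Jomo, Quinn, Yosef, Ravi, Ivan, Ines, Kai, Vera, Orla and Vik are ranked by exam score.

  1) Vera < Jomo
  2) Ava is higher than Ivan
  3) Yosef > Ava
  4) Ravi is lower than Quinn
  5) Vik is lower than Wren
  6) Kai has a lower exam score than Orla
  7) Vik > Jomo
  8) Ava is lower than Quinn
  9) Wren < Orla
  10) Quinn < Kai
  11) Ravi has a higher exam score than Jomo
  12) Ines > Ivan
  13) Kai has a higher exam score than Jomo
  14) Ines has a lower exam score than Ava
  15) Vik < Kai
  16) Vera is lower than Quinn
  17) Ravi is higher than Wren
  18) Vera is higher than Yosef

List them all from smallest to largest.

Each adjacent pair is fixed by a given relation: Ivan < Ines; Ines < Ava; Ava < Yosef; Yosef < Vera; Vera < Jomo; Jomo < Vik; Vik < Wren; Wren < Ravi; Ravi < Quinn; Quinn < Kai; Kai < Orla. Chaining them end to end gives the full order.

Ivan < Ines < Ava < Yosef < Vera < Jomo < Vik < Wren < Ravi < Quinn < Kai < Orla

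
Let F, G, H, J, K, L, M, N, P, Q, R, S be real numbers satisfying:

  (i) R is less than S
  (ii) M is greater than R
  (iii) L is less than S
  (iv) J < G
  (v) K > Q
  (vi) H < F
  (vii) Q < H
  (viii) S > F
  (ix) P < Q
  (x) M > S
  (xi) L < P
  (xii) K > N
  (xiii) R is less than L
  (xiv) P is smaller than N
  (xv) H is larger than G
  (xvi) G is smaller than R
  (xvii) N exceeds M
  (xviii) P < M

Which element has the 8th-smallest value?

Chaining the given pairs: J < G < R < L < P < Q < H < F < S < M < N < K.
The 8th smallest is F.

F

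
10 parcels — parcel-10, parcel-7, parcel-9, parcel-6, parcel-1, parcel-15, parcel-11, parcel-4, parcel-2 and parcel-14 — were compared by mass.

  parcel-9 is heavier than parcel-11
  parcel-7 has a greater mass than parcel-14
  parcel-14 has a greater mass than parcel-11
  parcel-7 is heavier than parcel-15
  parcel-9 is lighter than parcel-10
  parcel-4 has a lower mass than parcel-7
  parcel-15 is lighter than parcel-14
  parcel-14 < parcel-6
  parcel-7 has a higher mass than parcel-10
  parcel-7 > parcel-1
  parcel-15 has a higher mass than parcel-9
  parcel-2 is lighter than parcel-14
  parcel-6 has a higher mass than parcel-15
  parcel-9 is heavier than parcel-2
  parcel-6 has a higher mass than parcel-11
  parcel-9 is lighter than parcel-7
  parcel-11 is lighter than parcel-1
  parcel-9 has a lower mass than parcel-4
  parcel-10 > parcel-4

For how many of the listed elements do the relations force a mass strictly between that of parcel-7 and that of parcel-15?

1

Chaining upward from parcel-15 reaches: parcel-14, parcel-6.
Chaining downward from parcel-7 reaches: parcel-11, parcel-1, parcel-2, parcel-9, parcel-4, parcel-10, parcel-14.
Strictly between parcel-15 and parcel-7 are those in both lists: parcel-14 — 1 element.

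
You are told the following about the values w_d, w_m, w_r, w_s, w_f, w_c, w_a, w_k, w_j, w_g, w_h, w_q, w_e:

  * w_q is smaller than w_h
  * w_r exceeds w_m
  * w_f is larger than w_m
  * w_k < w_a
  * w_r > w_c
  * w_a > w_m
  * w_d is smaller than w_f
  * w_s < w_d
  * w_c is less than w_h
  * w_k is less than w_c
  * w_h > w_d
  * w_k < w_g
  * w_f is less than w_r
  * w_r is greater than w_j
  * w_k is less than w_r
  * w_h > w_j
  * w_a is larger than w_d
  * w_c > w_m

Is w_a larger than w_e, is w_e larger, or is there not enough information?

undetermined

Following every chain through w_e: nothing is chained to w_e.
w_a is not reached, and no chain runs the other way from w_a to w_e.
So the given relations leave the order of w_e and w_a undetermined.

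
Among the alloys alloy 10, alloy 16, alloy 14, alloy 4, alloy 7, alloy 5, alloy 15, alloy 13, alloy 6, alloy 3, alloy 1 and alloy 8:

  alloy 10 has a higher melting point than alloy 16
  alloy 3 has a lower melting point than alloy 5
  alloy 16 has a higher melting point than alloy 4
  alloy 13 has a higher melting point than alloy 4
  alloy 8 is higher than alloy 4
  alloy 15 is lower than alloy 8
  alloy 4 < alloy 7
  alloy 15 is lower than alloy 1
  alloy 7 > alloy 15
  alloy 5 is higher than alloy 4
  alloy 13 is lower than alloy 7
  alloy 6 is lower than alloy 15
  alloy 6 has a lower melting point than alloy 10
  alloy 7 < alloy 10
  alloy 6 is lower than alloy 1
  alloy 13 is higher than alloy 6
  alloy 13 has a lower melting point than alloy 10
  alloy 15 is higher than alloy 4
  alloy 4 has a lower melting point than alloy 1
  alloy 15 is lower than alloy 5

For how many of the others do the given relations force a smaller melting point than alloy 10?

From alloy 10 the given relations immediately reach alloy 6, alloy 16, alloy 13, alloy 7.
From those, alloy 4, alloy 15 — 6 in total.
Nothing else is reachable below alloy 10; 6 in all.

6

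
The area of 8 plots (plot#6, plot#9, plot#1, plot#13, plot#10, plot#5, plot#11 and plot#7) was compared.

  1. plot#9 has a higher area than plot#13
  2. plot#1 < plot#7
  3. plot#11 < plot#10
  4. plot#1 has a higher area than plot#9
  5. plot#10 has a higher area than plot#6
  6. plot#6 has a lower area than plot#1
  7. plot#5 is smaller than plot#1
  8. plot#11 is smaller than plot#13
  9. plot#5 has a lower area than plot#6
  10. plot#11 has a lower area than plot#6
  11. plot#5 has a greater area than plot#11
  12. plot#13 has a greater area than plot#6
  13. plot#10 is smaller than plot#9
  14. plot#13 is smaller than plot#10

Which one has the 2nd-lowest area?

The consecutive relations fix a unique order: plot#11 < plot#5 < plot#6 < plot#13 < plot#10 < plot#9 < plot#1 < plot#7.
The 2nd smallest is plot#5.

plot#5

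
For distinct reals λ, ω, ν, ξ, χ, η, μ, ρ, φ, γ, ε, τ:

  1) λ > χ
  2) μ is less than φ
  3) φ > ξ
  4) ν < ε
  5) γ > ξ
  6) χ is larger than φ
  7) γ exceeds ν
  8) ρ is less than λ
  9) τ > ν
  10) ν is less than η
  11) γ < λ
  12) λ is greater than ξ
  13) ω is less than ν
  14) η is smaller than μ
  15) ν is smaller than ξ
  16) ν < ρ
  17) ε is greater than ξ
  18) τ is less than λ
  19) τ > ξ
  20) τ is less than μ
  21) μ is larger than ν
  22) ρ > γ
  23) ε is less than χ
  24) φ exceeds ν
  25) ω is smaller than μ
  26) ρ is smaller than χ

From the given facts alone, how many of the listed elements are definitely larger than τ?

From τ the given relations immediately reach μ, λ.
From those, φ — 3 in total.
From those, χ — 4 in total.
Nothing else is reachable above τ; 4 in all.

4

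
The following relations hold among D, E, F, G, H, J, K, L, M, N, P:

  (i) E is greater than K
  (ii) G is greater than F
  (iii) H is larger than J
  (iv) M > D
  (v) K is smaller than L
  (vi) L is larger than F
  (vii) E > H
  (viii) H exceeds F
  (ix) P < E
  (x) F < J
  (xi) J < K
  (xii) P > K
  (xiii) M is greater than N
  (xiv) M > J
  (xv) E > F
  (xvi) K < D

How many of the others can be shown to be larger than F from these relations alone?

From F the given relations immediately reach J, H, L, G, E.
From those, K, M — 7 in total.
From those, P, D — 9 in total.
Nothing else is reachable above F; 9 in all.

9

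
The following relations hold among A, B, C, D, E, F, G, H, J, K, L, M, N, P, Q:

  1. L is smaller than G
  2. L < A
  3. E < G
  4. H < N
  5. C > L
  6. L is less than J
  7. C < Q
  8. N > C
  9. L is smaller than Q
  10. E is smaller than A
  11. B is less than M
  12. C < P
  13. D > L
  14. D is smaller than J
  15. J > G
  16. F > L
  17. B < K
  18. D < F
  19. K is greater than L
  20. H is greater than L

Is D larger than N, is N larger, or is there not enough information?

Following every chain through D: above D we get J, F; below D we get L.
N is not reached, and no chain runs the other way from N to D.
So the given relations leave the order of D and N undetermined.

undetermined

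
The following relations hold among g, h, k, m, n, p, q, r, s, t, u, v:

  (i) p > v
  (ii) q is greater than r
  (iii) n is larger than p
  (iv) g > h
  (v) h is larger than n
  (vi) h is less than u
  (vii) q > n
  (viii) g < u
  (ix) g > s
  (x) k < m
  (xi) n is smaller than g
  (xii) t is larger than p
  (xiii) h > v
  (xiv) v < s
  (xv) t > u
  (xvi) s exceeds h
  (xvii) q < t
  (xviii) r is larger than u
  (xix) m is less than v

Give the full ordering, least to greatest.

k < m < v < p < n < h < s < g < u < r < q < t

The consecutive links are each given: k < m; m < v; v < p; p < n; n < h; h < s; s < g; g < u; u < r; r < q; q < t.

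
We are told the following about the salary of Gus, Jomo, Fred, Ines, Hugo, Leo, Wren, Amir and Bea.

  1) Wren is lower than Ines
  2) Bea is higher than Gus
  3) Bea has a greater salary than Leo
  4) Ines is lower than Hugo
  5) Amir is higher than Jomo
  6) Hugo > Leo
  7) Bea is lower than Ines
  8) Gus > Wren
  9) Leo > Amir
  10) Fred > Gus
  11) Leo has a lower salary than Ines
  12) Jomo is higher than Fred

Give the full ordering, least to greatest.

Nothing is placed below Wren, so it is least; from there Wren < Gus; Gus < Fred; Fred < Jomo; Jomo < Amir; Amir < Leo; Leo < Bea; Bea < Ines; Ines < Hugo, each given directly.

Wren < Gus < Fred < Jomo < Amir < Leo < Bea < Ines < Hugo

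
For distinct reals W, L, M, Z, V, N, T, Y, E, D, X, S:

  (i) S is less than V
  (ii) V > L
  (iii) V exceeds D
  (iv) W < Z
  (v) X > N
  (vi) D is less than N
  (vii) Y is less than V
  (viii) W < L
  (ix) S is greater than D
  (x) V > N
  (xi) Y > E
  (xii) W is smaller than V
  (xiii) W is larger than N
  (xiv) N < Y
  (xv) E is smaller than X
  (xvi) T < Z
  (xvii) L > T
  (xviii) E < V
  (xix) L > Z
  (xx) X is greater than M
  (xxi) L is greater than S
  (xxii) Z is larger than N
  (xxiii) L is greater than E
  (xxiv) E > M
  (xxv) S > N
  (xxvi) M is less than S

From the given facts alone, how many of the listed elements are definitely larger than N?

7

From N the given relations immediately reach W, Z, S, X, Y, V.
From those, L — 7 in total.
Nothing else is reachable above N; 7 in all.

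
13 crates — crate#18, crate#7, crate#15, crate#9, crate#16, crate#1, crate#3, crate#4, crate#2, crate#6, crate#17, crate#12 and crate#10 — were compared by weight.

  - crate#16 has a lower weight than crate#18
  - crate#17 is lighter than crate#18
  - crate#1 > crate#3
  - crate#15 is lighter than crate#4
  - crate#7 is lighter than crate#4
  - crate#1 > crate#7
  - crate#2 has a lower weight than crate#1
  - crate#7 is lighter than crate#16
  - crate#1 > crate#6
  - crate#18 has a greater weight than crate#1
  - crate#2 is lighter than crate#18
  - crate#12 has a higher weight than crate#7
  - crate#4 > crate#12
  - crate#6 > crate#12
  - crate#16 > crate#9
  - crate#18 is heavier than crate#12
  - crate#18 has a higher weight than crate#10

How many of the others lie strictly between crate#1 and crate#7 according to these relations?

The relations place crate#7 below crate#1. An element lies strictly between them when it is forced above crate#7 and also forced below crate#1.
Above crate#7: {crate#16, crate#12, crate#6, crate#4, crate#18}. Below crate#1: {crate#3, crate#2, crate#12, crate#6}.
Intersection: {crate#12, crate#6} — 2.

2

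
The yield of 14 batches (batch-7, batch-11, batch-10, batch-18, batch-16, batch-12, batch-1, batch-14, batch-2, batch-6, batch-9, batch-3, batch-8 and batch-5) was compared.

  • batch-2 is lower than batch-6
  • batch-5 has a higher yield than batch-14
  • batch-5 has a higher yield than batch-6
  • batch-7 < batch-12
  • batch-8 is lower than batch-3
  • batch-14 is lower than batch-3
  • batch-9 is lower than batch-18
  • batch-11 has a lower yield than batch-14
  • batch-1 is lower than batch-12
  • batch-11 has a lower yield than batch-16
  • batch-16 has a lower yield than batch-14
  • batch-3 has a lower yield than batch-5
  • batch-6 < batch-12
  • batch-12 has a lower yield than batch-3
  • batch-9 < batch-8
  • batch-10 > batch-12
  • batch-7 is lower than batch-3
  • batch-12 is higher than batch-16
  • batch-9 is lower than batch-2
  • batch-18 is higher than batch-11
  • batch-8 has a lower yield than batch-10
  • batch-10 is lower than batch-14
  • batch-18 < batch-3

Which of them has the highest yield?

Chaining downward from batch-5: directly below it, batch-6, batch-14, batch-3; then batch-8, batch-7, batch-2, batch-11, batch-18, batch-16, batch-12, batch-10; then batch-9, batch-1.
That covers every other element, and nothing is given above batch-5, so batch-5 is the highest yield.

batch-5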